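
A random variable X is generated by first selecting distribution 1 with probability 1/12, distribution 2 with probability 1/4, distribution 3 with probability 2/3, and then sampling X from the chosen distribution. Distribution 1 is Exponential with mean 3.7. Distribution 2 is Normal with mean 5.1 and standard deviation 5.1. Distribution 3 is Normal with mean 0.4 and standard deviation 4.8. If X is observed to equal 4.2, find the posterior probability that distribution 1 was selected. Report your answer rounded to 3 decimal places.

0.108

Likelihoods f(4.2 | ·): 1: 0.0868591; 2: 0.0770154; 3: 0.060754.
Posterior ∝ prior × likelihood. Numerator for 1: 0.0833333·0.0868591 = 0.00723826.
Normalizing constant: 0.0833333·0.0868591 + 0.25·0.0770154 + 0.666667·0.060754 = 0.0669948.
P(1 | observation) = 0.00723826 / 0.0669948 = 0.108042.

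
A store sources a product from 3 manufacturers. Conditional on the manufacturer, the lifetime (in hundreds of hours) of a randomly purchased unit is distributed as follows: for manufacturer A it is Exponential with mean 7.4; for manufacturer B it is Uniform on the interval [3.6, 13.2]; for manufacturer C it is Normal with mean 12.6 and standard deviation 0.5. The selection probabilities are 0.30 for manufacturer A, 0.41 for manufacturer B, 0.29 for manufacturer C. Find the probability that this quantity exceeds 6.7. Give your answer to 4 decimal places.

0.6889

Conditional on each manufacturer, P(X > 6.7): A: 0.404378; B: 0.677083; C: 1.
By total probability, P(X > 6.7) = 0.3·0.404378 + 0.41·0.677083 + 0.29·1 = 0.688918.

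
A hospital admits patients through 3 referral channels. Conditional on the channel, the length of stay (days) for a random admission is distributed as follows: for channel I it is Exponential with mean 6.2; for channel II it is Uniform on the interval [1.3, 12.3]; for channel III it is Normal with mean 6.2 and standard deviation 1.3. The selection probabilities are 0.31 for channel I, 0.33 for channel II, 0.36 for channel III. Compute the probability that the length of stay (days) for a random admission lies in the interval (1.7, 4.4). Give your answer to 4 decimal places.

Conditional on each channel, P(1.7 < X < 4.4): I: 0.268382; II: 0.245455; III: 0.0828165.
By total probability, P(1.7 < X < 4.4) = 0.31·0.268382 + 0.33·0.245455 + 0.36·0.0828165 = 0.194012.

0.1940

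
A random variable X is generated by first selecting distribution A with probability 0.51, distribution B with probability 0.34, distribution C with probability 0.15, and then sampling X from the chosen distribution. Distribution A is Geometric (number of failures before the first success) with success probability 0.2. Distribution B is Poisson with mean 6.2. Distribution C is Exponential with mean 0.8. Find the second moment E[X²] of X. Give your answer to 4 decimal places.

33.7296

For each component E[X²] = Var + (mean)², giving A: 36; B: 44.64; C: 1.28.
Overall E[X²] = 0.51·36 + 0.34·44.64 + 0.15·1.28 = 33.7296.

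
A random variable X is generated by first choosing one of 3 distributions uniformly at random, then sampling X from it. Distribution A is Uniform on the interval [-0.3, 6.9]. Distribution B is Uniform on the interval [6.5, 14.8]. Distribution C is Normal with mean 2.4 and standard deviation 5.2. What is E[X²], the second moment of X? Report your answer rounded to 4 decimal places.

For each component E[X²] = Var + (mean)², giving A: 15.21; B: 119.163; C: 32.8.
Overall E[X²] = 0.333333·15.21 + 0.333333·119.163 + 0.333333·32.8 = 55.7244.

55.7244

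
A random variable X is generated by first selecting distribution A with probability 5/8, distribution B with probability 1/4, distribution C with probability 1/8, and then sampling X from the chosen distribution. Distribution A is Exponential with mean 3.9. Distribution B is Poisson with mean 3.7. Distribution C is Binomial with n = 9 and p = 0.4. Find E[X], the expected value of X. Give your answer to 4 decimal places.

3.8125

Component means — A: 3.9; B: 3.7; C: 3.6.
E[X] = 0.625·3.9 + 0.25·3.7 + 0.125·3.6 = 3.8125.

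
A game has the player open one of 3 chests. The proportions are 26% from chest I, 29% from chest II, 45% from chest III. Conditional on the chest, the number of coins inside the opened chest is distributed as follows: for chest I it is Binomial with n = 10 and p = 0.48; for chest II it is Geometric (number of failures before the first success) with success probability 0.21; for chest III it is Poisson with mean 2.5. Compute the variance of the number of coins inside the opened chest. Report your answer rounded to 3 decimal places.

7.877

Per component, I: μ=4.8, E[X²]=25.536; II: μ=3.7619, E[X²]=32.0658; III: μ=2.5, E[X²]=8.75.
E[X] = 0.26·4.8 + 0.29·3.7619 + 0.45·2.5 = 3.46395.
E[X²] = 0.26·25.536 + 0.29·32.0658 + 0.45·8.75 = 19.8759.
Var(X) = E[X²] − (E[X])² = 19.8759 − 11.999 = 7.87696.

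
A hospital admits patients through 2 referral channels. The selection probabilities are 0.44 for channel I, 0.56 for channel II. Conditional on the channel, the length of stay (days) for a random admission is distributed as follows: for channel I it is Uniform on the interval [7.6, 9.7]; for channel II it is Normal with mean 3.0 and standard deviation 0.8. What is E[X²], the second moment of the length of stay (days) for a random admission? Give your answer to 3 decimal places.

38.482

For each component E[X²] = Var + (mean)², giving I: 75.19; II: 9.64.
Overall E[X²] = 0.44·75.19 + 0.56·9.64 = 38.482.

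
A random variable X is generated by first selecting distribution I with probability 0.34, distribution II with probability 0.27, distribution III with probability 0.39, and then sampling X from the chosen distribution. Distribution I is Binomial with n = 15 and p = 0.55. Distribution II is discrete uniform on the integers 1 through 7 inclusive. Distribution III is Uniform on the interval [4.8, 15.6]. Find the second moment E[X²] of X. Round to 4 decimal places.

For each component E[X²] = Var + (mean)², giving I: 71.775; II: 20; III: 113.76.
Overall E[X²] = 0.34·71.775 + 0.27·20 + 0.39·113.76 = 74.1699.

74.1699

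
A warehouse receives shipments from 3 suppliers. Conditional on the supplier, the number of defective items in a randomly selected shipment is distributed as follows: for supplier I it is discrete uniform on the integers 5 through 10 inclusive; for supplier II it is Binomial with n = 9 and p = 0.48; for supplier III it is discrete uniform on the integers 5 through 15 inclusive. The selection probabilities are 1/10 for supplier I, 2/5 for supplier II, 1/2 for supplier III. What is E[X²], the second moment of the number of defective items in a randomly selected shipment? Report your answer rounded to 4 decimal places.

For each component E[X²] = Var + (mean)², giving I: 59.1667; II: 20.9088; III: 110.
Overall E[X²] = 0.1·59.1667 + 0.4·20.9088 + 0.5·110 = 69.2802.

69.2802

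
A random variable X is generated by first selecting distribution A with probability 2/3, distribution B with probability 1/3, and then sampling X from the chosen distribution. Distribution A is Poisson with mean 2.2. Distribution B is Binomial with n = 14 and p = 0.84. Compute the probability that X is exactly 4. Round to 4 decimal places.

Conditional on each component, P(X = 4): A: 0.108151; B: 5.47963e-06.
By total probability, P(X = 4) = 0.666667·0.108151 + 0.333333·5.47963e-06 = 0.0721027.

0.0721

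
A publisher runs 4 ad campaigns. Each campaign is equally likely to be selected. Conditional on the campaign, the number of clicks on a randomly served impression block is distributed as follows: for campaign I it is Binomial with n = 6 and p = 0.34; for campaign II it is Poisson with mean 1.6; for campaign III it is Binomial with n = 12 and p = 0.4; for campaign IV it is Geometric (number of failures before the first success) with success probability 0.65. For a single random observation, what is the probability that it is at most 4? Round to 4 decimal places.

0.8474

Conditional on each campaign, P(X ≤ 4): I: 0.980463; II: 0.976318; III: 0.438178; IV: 0.994748.
By total probability, P(X ≤ 4) = 0.25·0.980463 + 0.25·0.976318 + 0.25·0.438178 + 0.25·0.994748 = 0.847427.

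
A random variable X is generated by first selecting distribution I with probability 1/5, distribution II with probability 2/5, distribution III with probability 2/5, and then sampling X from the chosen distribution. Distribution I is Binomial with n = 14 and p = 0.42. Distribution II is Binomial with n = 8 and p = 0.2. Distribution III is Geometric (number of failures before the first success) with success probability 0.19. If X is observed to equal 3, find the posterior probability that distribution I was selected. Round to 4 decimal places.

Likelihoods P(X=3 | ·): I: 0.0673841; II: 0.146801; III: 0.100974.
Posterior ∝ prior × likelihood. Numerator for I: 0.2·0.0673841 = 0.0134768.
Normalizing constant: 0.2·0.0673841 + 0.4·0.146801 + 0.4·0.100974 = 0.112587.
P(I | observation) = 0.0134768 / 0.112587 = 0.119702.

0.1197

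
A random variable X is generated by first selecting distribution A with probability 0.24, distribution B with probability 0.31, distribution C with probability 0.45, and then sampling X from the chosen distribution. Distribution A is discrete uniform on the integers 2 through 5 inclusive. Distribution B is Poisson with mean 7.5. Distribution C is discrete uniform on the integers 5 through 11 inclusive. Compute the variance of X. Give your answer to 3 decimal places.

7.837

Per component, A: μ=3.5, E[X²]=13.5; B: μ=7.5, E[X²]=63.75; C: μ=8, E[X²]=68.
E[X] = 0.24·3.5 + 0.31·7.5 + 0.45·8 = 6.765.
E[X²] = 0.24·13.5 + 0.31·63.75 + 0.45·68 = 53.6025.
Var(X) = E[X²] − (E[X])² = 53.6025 − 45.7652 = 7.83727.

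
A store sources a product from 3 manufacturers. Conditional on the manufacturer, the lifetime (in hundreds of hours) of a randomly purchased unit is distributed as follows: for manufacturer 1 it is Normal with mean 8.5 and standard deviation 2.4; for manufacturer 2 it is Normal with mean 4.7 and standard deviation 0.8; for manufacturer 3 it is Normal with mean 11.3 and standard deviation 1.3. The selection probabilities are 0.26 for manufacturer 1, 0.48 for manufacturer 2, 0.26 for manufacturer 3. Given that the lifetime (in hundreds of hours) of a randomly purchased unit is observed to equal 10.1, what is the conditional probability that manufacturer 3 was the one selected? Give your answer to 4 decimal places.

0.6009

Likelihoods f(10.1 | ·): 1: 0.133103; 2: 6.36867e-11; 3: 0.20042.
Posterior ∝ prior × likelihood. Numerator for 3: 0.26·0.20042 = 0.0521093.
Normalizing constant: 0.26·0.133103 + 0.48·6.36867e-11 + 0.26·0.20042 = 0.0867162.
P(3 | observation) = 0.0521093 / 0.0867162 = 0.600918.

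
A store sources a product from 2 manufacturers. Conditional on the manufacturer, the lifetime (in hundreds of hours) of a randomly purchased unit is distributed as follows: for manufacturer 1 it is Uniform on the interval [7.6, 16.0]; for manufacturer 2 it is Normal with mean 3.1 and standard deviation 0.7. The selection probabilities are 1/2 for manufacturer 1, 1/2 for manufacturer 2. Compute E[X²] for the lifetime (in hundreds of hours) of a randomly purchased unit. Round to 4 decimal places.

77.6100

For each component E[X²] = Var + (mean)², giving 1: 145.12; 2: 10.1.
Overall E[X²] = 0.5·145.12 + 0.5·10.1 = 77.61.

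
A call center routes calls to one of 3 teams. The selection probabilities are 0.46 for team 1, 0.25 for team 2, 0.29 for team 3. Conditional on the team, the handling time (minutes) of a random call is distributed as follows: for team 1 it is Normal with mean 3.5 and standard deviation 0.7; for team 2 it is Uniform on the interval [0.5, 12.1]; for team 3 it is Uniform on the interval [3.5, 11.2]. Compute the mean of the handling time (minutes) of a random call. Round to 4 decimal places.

Component means — 1: 3.5; 2: 6.3; 3: 7.35.
E[X] = 0.46·3.5 + 0.25·6.3 + 0.29·7.35 = 5.3165.

5.3165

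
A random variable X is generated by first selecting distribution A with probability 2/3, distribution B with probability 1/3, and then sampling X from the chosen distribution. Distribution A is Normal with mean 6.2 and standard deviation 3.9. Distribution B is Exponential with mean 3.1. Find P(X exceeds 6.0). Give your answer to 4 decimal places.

0.3951

Conditional on each component, P(X > 6.0): A: 0.52045; B: 0.144354.
By total probability, P(X > 6.0) = 0.666667·0.52045 + 0.333333·0.144354 = 0.395085.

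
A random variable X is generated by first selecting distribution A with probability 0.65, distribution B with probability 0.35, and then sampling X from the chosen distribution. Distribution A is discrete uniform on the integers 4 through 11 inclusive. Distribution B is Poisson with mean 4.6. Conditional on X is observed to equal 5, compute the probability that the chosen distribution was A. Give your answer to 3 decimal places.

Likelihoods P(X=5 | ·): A: 0.125; B: 0.172526.
Posterior ∝ prior × likelihood. Numerator for A: 0.65·0.125 = 0.08125.
Normalizing constant: 0.65·0.125 + 0.35·0.172526 = 0.141634.
P(A | observation) = 0.08125 / 0.141634 = 0.573662.

0.574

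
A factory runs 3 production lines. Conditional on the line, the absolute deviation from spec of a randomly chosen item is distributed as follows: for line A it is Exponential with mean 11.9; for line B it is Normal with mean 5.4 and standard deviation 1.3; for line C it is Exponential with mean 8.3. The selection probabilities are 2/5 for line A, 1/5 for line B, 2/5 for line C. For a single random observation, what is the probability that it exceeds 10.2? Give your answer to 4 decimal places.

Conditional on each line, P(X > 10.2): A: 0.424373; B: 0.000111114; C: 0.29261.
By total probability, P(X > 10.2) = 0.4·0.424373 + 0.2·0.000111114 + 0.4·0.29261 = 0.286815.

0.2868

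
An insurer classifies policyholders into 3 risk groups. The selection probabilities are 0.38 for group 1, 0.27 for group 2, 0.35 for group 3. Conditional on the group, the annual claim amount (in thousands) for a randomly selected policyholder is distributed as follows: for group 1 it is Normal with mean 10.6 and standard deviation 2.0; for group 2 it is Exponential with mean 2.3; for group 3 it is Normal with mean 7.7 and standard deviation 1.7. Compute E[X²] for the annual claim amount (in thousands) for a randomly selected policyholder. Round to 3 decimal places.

68.836

For each component E[X²] = Var + (mean)², giving 1: 116.36; 2: 10.58; 3: 62.18.
Overall E[X²] = 0.38·116.36 + 0.27·10.58 + 0.35·62.18 = 68.8364.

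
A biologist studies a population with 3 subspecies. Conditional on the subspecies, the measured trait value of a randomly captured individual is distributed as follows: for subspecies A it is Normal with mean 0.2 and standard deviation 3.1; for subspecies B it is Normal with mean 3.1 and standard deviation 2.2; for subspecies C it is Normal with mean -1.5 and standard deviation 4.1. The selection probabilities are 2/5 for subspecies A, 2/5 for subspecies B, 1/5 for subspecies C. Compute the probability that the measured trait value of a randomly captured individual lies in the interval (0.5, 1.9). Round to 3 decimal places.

Conditional on each subspecies, P(0.5 < X < 1.9): A: 0.16974; B: 0.174082; C: 0.109368.
By total probability, P(0.5 < X < 1.9) = 0.4·0.16974 + 0.4·0.174082 + 0.2·0.109368 = 0.159402.

0.159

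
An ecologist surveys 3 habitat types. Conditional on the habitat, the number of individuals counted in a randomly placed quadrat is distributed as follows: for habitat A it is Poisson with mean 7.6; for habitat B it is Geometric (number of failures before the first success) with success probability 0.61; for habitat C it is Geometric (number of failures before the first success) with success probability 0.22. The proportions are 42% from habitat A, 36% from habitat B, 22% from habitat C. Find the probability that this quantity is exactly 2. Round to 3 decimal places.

Conditional on each habitat, P(X = 2): A: 0.014453; B: 0.092781; C: 0.133848.
By total probability, P(X = 2) = 0.42·0.014453 + 0.36·0.092781 + 0.22·0.133848 = 0.068918.

0.069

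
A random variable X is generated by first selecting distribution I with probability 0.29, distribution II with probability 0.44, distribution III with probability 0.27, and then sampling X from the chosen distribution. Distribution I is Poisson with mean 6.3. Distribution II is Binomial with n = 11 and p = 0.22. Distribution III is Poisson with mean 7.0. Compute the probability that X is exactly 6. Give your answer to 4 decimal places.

0.0931

Conditional on each component, P(X = 6): I: 0.159461; II: 0.0151235; III: 0.149003.
By total probability, P(X = 6) = 0.29·0.159461 + 0.44·0.0151235 + 0.27·0.149003 = 0.0931289.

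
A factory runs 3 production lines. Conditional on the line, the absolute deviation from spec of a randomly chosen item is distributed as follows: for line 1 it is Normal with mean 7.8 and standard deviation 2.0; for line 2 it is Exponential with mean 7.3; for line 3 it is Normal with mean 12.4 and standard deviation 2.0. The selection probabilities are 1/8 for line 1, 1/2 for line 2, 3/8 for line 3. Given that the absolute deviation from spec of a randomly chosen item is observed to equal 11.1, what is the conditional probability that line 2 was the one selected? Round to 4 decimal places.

Likelihoods f(11.1 | ·): 1: 0.0511325; 2: 0.0299441; 3: 0.161486.
Posterior ∝ prior × likelihood. Numerator for 2: 0.5·0.0299441 = 0.0149721.
Normalizing constant: 0.125·0.0511325 + 0.5·0.0299441 + 0.375·0.161486 = 0.0819209.
P(2 | observation) = 0.0149721 / 0.0819209 = 0.182762.

0.1828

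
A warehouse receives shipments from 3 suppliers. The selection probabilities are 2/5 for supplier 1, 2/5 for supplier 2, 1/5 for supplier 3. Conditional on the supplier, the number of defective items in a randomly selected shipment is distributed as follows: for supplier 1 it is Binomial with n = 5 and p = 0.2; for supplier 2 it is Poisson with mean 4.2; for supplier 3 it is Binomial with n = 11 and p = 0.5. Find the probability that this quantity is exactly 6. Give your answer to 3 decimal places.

0.091

Conditional on each supplier, P(X = 6): 1: 0; 2: 0.114321; 3: 0.225586.
By total probability, P(X = 6) = 0.4·0 + 0.4·0.114321 + 0.2·0.225586 = 0.0908456.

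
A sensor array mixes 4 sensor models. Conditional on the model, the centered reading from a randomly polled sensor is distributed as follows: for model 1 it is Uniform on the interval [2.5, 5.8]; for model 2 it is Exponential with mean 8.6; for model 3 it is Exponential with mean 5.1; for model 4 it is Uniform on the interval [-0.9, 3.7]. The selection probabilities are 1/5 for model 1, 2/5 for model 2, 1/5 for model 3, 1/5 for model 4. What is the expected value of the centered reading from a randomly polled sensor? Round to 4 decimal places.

Component means — 1: 4.15; 2: 8.6; 3: 5.1; 4: 1.4.
E[X] = 0.2·4.15 + 0.4·8.6 + 0.2·5.1 + 0.2·1.4 = 5.57.

5.5700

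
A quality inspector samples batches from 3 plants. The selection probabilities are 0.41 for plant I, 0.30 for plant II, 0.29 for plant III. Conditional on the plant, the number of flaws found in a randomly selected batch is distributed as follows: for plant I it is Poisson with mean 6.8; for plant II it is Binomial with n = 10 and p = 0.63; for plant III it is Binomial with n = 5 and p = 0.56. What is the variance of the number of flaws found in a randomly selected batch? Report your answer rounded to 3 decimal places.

Per component, I: μ=6.8, E[X²]=53.04; II: μ=6.3, E[X²]=42.021; III: μ=2.8, E[X²]=9.072.
E[X] = 0.41·6.8 + 0.3·6.3 + 0.29·2.8 = 5.49.
E[X²] = 0.41·53.04 + 0.3·42.021 + 0.29·9.072 = 36.9836.
Var(X) = E[X²] − (E[X])² = 36.9836 − 30.1401 = 6.84348.

6.843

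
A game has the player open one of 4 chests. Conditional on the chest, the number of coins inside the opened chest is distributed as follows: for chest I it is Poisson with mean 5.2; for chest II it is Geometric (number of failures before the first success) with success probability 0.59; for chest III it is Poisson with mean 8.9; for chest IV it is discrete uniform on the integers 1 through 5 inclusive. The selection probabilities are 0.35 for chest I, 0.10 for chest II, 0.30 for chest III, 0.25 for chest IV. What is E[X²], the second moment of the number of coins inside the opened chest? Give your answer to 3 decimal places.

For each component E[X²] = Var + (mean)², giving I: 32.24; II: 1.66073; III: 88.11; IV: 11.
Overall E[X²] = 0.35·32.24 + 0.1·1.66073 + 0.3·88.11 + 0.25·11 = 40.6331.

40.633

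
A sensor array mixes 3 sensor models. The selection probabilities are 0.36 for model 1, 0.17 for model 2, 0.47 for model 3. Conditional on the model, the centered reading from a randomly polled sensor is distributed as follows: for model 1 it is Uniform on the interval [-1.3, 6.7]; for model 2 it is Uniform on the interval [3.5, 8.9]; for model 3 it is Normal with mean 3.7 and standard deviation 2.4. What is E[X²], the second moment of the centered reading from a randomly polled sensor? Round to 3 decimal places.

For each component E[X²] = Var + (mean)², giving 1: 12.6233; 2: 40.87; 3: 19.45.
Overall E[X²] = 0.36·12.6233 + 0.17·40.87 + 0.47·19.45 = 20.6338.

20.634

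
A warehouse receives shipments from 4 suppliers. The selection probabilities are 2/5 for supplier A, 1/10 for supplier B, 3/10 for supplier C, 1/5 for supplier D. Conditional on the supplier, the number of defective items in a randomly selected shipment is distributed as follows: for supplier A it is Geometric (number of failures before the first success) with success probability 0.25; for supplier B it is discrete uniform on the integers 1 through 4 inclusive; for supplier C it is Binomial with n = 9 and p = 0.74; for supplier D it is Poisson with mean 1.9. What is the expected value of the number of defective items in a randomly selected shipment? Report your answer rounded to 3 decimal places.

Component means — A: 3; B: 2.5; C: 6.66; D: 1.9.
E[X] = 0.4·3 + 0.1·2.5 + 0.3·6.66 + 0.2·1.9 = 3.828.

3.828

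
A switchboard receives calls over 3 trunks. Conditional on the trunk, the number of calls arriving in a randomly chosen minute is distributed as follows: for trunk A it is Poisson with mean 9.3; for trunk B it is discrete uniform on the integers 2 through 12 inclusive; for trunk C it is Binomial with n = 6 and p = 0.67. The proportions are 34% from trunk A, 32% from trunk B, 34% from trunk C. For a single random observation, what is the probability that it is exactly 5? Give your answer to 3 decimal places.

0.138

Conditional on each trunk, P(X = 5): A: 0.0530023; B: 0.0909091; C: 0.267325.
By total probability, P(X = 5) = 0.34·0.0530023 + 0.32·0.0909091 + 0.34·0.267325 = 0.138002.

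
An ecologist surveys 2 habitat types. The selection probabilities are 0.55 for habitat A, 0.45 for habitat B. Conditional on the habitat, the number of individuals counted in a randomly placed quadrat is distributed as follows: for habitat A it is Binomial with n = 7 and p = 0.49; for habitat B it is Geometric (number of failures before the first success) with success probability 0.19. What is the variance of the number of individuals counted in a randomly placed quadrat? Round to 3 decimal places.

11.231

Per component, A: μ=3.43, E[X²]=13.5142; B: μ=4.26316, E[X²]=40.6122.
E[X] = 0.55·3.43 + 0.45·4.26316 = 3.80492.
E[X²] = 0.55·13.5142 + 0.45·40.6122 = 25.7083.
Var(X) = E[X²] − (E[X])² = 25.7083 − 14.4774 = 11.2309.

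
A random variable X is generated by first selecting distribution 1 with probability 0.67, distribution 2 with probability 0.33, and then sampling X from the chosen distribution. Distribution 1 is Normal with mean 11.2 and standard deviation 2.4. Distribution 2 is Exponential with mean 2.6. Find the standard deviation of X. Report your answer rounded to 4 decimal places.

Per component, 1: μ=11.2, E[X²]=131.2; 2: μ=2.6, E[X²]=13.52.
E[X] = 0.67·11.2 + 0.33·2.6 = 8.362.
E[X²] = 0.67·131.2 + 0.33·13.52 = 92.3656.
Var(X) = E[X²] − (E[X])² = 92.3656 − 69.923 = 22.4426.
SD(X) = √22.4426 = 4.73736.

4.7374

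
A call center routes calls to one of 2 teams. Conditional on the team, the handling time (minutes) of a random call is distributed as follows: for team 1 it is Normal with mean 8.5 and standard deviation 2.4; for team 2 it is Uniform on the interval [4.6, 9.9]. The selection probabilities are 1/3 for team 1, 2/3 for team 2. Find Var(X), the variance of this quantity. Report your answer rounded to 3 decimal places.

3.828

Per component, 1: μ=8.5, E[X²]=78.01; 2: μ=7.25, E[X²]=54.9033.
E[X] = 0.333333·8.5 + 0.666667·7.25 = 7.66667.
E[X²] = 0.333333·78.01 + 0.666667·54.9033 = 62.6056.
Var(X) = E[X²] − (E[X])² = 62.6056 − 58.7778 = 3.82778.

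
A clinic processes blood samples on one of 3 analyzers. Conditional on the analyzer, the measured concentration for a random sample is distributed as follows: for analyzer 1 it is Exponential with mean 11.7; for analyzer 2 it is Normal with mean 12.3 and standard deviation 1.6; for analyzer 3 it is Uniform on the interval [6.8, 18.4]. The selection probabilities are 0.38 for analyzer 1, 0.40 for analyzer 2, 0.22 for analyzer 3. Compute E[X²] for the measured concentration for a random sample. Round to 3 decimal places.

For each component E[X²] = Var + (mean)², giving 1: 273.78; 2: 153.85; 3: 169.973.
Overall E[X²] = 0.38·273.78 + 0.4·153.85 + 0.22·169.973 = 202.971.

202.971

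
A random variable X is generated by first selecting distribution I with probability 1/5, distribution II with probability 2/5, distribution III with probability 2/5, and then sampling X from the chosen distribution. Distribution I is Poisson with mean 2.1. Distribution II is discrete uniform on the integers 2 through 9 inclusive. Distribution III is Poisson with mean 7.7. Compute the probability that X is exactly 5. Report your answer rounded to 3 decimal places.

Conditional on each component, P(X = 5): I: 0.041677; II: 0.125; III: 0.102142.
By total probability, P(X = 5) = 0.2·0.041677 + 0.4·0.125 + 0.4·0.102142 = 0.0991923.

0.099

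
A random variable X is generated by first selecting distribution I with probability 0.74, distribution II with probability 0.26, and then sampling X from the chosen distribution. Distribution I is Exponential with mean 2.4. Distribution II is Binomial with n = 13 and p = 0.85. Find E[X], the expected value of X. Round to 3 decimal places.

Component means — I: 2.4; II: 11.05.
E[X] = 0.74·2.4 + 0.26·11.05 = 4.649.

4.649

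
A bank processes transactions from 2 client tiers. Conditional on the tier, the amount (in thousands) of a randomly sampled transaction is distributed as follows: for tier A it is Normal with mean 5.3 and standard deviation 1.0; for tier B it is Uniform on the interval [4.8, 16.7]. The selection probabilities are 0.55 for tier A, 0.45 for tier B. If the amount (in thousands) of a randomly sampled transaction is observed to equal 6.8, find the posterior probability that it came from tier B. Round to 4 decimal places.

0.3468

Likelihoods f(6.8 | ·): A: 0.129518; B: 0.0840336.
Posterior ∝ prior × likelihood. Numerator for B: 0.45·0.0840336 = 0.0378151.
Normalizing constant: 0.55·0.129518 + 0.45·0.0840336 = 0.10905.
P(B | observation) = 0.0378151 / 0.10905 = 0.346769.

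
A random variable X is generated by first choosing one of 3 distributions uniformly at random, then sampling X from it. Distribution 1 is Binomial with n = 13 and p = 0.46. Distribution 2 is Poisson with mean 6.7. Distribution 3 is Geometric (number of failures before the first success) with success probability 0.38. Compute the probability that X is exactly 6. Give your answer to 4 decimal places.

0.1313

Conditional on each component, P(X = 6): 1: 0.217681; 2: 0.154648; 3: 0.0215841.
By total probability, P(X = 6) = 0.333333·0.217681 + 0.333333·0.154648 + 0.333333·0.0215841 = 0.131304.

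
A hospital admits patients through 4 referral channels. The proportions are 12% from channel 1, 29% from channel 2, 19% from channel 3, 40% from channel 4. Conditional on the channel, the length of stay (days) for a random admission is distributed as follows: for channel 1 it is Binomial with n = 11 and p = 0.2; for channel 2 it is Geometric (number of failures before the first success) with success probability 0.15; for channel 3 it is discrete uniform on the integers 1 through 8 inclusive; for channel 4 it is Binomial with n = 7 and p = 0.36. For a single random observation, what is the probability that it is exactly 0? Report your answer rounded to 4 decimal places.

0.0714

Conditional on each channel, P(X = 0): 1: 0.0858993; 2: 0.15; 3: 0; 4: 0.0439805.
By total probability, P(X = 0) = 0.12·0.0858993 + 0.29·0.15 + 0.19·0 + 0.4·0.0439805 = 0.0714001.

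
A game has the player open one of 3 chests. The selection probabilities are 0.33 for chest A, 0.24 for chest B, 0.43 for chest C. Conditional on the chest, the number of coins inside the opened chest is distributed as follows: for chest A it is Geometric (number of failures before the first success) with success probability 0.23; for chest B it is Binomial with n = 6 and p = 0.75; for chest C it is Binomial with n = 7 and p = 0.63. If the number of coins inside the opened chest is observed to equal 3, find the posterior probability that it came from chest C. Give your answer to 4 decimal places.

0.5155

Likelihoods P(X=3 | ·): A: 0.105003; B: 0.131836; C: 0.16402.
Posterior ∝ prior × likelihood. Numerator for C: 0.43·0.16402 = 0.0705286.
Normalizing constant: 0.33·0.105003 + 0.24·0.131836 + 0.43·0.16402 = 0.13682.
P(C | observation) = 0.0705286 / 0.13682 = 0.515484.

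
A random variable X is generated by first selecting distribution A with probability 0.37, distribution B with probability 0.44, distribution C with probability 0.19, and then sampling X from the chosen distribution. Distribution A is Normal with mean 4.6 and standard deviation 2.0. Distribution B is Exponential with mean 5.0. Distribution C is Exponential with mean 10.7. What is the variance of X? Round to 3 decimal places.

Per component, A: μ=4.6, E[X²]=25.16; B: μ=5, E[X²]=50; C: μ=10.7, E[X²]=228.98.
E[X] = 0.37·4.6 + 0.44·5 + 0.19·10.7 = 5.935.
E[X²] = 0.37·25.16 + 0.44·50 + 0.19·228.98 = 74.8154.
Var(X) = E[X²] − (E[X])² = 74.8154 − 35.2242 = 39.5912.

39.591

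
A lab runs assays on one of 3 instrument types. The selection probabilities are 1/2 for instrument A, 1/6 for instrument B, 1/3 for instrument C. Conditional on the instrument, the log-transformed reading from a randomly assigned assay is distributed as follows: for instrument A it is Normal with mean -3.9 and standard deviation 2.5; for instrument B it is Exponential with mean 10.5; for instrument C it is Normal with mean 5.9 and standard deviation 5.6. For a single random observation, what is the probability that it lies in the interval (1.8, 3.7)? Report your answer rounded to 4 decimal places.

Conditional on each instrument, P(1.8 < X < 3.7): A: 0.010121; B: 0.139448; C: 0.115172.
By total probability, P(1.8 < X < 3.7) = 0.5·0.010121 + 0.166667·0.139448 + 0.333333·0.115172 = 0.0666924.

0.0667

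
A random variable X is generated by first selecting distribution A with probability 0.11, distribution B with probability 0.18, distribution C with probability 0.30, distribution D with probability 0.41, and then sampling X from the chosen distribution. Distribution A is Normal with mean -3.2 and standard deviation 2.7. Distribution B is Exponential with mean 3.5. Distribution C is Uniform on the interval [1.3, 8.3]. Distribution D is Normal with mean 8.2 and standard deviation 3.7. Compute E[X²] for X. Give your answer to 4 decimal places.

47.6566

For each component E[X²] = Var + (mean)², giving A: 17.53; B: 24.5; C: 27.1233; D: 80.93.
Overall E[X²] = 0.11·17.53 + 0.18·24.5 + 0.3·27.1233 + 0.41·80.93 = 47.6566.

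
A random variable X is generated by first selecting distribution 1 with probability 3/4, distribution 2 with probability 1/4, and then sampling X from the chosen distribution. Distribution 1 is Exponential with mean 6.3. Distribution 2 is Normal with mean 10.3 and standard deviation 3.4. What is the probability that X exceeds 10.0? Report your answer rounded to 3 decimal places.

Conditional on each component, P(X > 10.0): 1: 0.204477; 2: 0.535155.
By total probability, P(X > 10.0) = 0.75·0.204477 + 0.25·0.535155 = 0.287146.

0.287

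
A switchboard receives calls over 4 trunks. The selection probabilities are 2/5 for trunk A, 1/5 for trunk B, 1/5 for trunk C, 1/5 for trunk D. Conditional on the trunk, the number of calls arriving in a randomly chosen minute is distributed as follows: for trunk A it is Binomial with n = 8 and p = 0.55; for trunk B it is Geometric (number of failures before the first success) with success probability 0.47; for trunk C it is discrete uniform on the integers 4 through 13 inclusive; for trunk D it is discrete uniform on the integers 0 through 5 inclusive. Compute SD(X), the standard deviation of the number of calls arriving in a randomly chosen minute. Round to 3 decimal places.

Per component, A: μ=4.4, E[X²]=21.34; B: μ=1.12766, E[X²]=3.67089; C: μ=8.5, E[X²]=80.5; D: μ=2.5, E[X²]=9.16667.
E[X] = 0.4·4.4 + 0.2·1.12766 + 0.2·8.5 + 0.2·2.5 = 4.18553.
E[X²] = 0.4·21.34 + 0.2·3.67089 + 0.2·80.5 + 0.2·9.16667 = 27.2035.
Var(X) = E[X²] − (E[X])² = 27.2035 − 17.5187 = 9.68483.
SD(X) = √9.68483 = 3.11205.

3.112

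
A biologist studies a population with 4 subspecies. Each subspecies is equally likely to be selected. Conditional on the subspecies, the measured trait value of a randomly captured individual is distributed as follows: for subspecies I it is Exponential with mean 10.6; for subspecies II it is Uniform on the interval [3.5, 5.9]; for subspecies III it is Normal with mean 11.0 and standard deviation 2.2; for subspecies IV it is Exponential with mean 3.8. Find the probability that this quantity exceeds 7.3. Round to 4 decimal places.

0.4006

Conditional on each subspecies, P(X > 7.3): I: 0.502239; II: 0; III: 0.953698; IV: 0.146453.
By total probability, P(X > 7.3) = 0.25·0.502239 + 0.25·0 + 0.25·0.953698 + 0.25·0.146453 = 0.400597.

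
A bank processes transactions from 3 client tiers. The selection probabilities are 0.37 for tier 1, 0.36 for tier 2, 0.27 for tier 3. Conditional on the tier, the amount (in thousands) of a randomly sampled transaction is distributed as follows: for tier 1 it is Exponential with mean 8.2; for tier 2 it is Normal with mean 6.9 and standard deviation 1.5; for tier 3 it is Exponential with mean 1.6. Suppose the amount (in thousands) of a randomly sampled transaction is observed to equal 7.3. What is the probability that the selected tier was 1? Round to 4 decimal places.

0.1644

Likelihoods f(7.3 | ·): 1: 0.0500678; 2: 0.256671; 3: 0.00652246.
Posterior ∝ prior × likelihood. Numerator for 1: 0.37·0.0500678 = 0.0185251.
Normalizing constant: 0.37·0.0500678 + 0.36·0.256671 + 0.27·0.00652246 = 0.112688.
P(1 | observation) = 0.0185251 / 0.112688 = 0.164393.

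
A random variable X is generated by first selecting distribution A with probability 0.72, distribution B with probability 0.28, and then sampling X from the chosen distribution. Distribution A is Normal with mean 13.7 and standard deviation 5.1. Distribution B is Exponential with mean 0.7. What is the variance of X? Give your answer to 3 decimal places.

Per component, A: μ=13.7, E[X²]=213.7; B: μ=0.7, E[X²]=0.98.
E[X] = 0.72·13.7 + 0.28·0.7 = 10.06.
E[X²] = 0.72·213.7 + 0.28·0.98 = 154.138.
Var(X) = E[X²] − (E[X])² = 154.138 − 101.204 = 52.9348.

52.935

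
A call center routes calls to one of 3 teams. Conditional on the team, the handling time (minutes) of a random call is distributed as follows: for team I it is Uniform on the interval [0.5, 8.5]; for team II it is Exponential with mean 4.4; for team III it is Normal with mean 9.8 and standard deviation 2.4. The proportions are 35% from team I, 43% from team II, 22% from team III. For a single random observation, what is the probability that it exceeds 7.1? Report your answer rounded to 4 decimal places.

0.3382

Conditional on each team, P(X > 7.1): I: 0.175; II: 0.199162; III: 0.869705.
By total probability, P(X > 7.1) = 0.35·0.175 + 0.43·0.199162 + 0.22·0.869705 = 0.338225.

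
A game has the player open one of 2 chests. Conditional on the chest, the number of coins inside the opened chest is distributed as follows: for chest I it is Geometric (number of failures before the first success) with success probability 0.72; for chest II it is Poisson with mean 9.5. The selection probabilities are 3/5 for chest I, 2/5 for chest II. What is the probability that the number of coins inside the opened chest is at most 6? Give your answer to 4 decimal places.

0.6659

Conditional on each chest, P(X ≤ 6): I: 0.999865; II: 0.164949.
By total probability, P(X ≤ 6) = 0.6·0.999865 + 0.4·0.164949 = 0.665899.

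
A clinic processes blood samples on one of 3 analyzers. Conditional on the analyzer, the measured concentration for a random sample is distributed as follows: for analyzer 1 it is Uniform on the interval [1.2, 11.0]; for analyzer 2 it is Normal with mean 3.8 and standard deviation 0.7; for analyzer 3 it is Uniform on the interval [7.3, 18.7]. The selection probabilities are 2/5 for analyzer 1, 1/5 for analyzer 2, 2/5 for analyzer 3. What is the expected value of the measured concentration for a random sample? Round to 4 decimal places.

8.4000

Component means — 1: 6.1; 2: 3.8; 3: 13.
E[X] = 0.4·6.1 + 0.2·3.8 + 0.4·13 = 8.4.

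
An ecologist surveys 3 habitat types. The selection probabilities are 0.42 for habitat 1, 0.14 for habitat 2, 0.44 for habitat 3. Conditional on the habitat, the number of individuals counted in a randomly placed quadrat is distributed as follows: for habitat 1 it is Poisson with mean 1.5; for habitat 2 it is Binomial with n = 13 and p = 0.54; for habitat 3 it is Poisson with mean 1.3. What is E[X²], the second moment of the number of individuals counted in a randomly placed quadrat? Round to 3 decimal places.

For each component E[X²] = Var + (mean)², giving 1: 3.75; 2: 52.5096; 3: 2.99.
Overall E[X²] = 0.42·3.75 + 0.14·52.5096 + 0.44·2.99 = 10.2419.

10.242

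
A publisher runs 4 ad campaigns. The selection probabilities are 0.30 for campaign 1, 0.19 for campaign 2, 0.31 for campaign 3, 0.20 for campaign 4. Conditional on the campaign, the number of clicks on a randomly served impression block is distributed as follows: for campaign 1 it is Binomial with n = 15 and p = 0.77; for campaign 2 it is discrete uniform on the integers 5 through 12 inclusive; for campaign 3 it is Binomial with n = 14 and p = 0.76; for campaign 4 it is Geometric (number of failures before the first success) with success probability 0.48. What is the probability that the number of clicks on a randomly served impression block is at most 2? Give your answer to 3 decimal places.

0.172

Conditional on each campaign, P(X ≤ 2): 1: 3.27442e-07; 2: 0; 3: 2.01493e-06; 4: 0.859392.
By total probability, P(X ≤ 2) = 0.3·3.27442e-07 + 0.19·0 + 0.31·2.01493e-06 + 0.2·0.859392 = 0.171879.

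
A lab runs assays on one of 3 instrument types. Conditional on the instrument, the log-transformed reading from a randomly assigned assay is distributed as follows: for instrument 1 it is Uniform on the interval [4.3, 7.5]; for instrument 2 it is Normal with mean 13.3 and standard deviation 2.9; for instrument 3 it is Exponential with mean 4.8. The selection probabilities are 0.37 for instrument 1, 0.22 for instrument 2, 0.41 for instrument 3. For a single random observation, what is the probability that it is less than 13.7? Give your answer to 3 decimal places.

Conditional on each instrument, P(X < 13.7): 1: 1; 2: 0.554853; 3: 0.942396.
By total probability, P(X < 13.7) = 0.37·1 + 0.22·0.554853 + 0.41·0.942396 = 0.87845.

0.878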